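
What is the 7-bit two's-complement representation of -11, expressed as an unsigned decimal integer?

117

11 in 7 bits: 0001011
Invert: 1110100
Add 1:  1110101 = 117
(Check: 2^7 - 11 = 128 - 11 = 117.)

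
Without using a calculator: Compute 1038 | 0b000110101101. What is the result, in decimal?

1038 = 10000001110
b = 00110101101
 OR → 10110101111 = 1455

1455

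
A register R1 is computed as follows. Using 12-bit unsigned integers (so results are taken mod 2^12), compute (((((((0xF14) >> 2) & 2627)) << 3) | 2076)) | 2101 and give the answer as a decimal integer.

2621

0xF14 = 111100010100
→ >> 2 → 001111000101 = 965
2627 = 101001000011
→ & → 001001000001 = 577
→ << 3 (mod 2^12) → 001000001000 = 520
2076 = 100000011100
→ | → 101000011100 = 2588
2101 = 100000110101
→ | → 101000111101 = 2621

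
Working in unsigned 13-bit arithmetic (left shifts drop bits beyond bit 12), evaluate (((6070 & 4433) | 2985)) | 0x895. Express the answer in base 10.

7101

6070 = 1011110110110
4433 = 1000101010001
→ & → 1000100010000 = 4368
2985 = 0101110101001
→ | → 1101110111001 = 7097
0x895 = 0100010010101
→ | → 1101110111101 = 7101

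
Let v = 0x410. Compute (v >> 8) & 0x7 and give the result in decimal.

v = 10000010000
Shift right by 8: 100
Mask low 3 bits: 100 = 4

4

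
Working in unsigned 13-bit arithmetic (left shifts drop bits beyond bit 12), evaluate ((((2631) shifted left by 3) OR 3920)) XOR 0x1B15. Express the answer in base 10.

2631 = 0101001000111
→ shifted left by 3 (mod 2^13) → 1001000111000 = 4664
3920 = 0111101010000
→ OR → 1111101111000 = 8056
0x1B15 = 1101100010101
→ XOR → 0010001101101 = 1133

1133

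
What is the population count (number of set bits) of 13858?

6

13858 = 11011000100010
Count the 1s: 1 + 1 + 1 + 1 + 1 + 1 = 6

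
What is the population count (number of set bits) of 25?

3

25 = 11001
Count the 1s: 1 + 1 + 1 = 3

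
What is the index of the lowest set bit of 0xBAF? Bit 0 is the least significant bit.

0

0xBAF = 101110101111
Trailing zeros: 0, so the lowest set bit is bit 0 (value 1).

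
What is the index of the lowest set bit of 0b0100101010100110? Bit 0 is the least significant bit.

0b0100101010100110 = 100101010100110
Trailing zeros: 1, so the lowest set bit is bit 1 (value 2).

1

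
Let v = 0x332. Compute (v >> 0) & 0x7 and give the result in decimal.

v = 01100110010
Shift right by 0: 01100110010
Mask low 3 bits: 010 = 2

2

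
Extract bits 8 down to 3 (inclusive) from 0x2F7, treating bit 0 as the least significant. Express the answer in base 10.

v = 1011110111
Shift right by 3: 1011110
Mask low 6 bits: 011110 = 30

30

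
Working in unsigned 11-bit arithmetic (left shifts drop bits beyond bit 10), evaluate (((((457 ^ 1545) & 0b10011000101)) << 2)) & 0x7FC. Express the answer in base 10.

457 = 00111001001
1545 = 11000001001
→ ^ → 11111000000 = 1984
0b10011000101 = 10011000101
→ & → 10011000000 = 1216
→ << 2 (mod 2^11) → 01100000000 = 768
0x7FC = 11111111100
→ & → 01100000000 = 768

768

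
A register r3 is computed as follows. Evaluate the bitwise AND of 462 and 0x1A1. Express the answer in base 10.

384

462 = 111001110
0x1A1 = 110100001
AND → 110000000 = 384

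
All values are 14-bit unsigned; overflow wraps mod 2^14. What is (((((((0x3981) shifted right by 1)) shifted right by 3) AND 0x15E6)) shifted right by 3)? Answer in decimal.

48

0x3981 = 11100110000001
→ shifted right by 1 → 01110011000000 = 7360
→ shifted right by 3 → 00001110011000 = 920
0x15E6 = 01010111100110
→ AND → 00000110000000 = 384
→ shifted right by 3 → 00000000110000 = 48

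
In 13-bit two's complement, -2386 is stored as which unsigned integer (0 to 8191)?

5806

2386 in 13 bits: 0100101010010
Invert: 1011010101101
Add 1:  1011010101110 = 5806
(Check: 2^13 - 2386 = 8192 - 2386 = 5806.)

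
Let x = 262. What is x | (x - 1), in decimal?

263

x = 100000110 = 262
x - 1 = 100000101
OR    = 100000111 = 263
(x | (x - 1) sets all bits below the lowest set bit.)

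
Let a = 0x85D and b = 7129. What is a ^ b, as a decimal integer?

0x85D = 0100001011101
7129 = 1101111011001
XOR → 1001110000100 = 4996

4996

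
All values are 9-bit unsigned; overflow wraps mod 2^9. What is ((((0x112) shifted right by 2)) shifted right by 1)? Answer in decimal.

0x112 = 100010010
→ shifted right by 2 → 001000100 = 68
→ shifted right by 1 → 000100010 = 34

34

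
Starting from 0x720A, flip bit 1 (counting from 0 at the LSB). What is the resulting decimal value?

29192

x = 111001000001010
bit 1 is currently 1; toggle it via x ^ (1 << 1) = x ^ 2
→ 111001000001000 = 29192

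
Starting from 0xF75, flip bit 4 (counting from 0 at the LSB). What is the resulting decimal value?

x = 0111101110101
bit 4 is currently 1; toggle it via x ^ (1 << 4) = x ^ 16
→ 0111101100101 = 3941

3941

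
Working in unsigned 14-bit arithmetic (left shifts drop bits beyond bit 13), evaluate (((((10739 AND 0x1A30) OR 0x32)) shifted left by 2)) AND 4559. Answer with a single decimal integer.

10739 = 10100111110011
0x1A30 = 01101000110000
→ AND → 00100000110000 = 2096
0x32 = 00000000110010
→ OR → 00100000110010 = 2098
→ shifted left by 2 (mod 2^14) → 10000011001000 = 8392
4559 = 01000111001111
→ AND → 00000011001000 = 200

200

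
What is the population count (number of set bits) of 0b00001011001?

4

n = 1011001
Count the 1s: 1 + 1 + 1 + 1 = 4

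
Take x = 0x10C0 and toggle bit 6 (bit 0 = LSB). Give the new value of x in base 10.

x = 1000011000000
bit 6 is currently 1; toggle it via x ^ (1 << 6) = x ^ 64
→ 1000010000000 = 4224

4224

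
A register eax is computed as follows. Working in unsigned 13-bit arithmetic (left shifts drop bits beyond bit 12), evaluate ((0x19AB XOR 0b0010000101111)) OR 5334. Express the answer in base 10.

7638

0x19AB = 1100110101011
0b0010000101111 = 0010000101111
→ XOR → 1110110000100 = 7556
5334 = 1010011010110
→ OR → 1110111010110 = 7638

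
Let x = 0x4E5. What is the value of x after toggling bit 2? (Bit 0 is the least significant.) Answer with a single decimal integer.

1249

x = 10011100101
bit 2 is currently 1; toggle it via x ^ (1 << 2) = x ^ 4
→ 10011100001 = 1249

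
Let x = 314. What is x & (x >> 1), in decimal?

24

x = 100111010 = 314
x>>1 = 010011101
AND  = 000011000 = 24
(x & (x >> 1) has a 1 wherever x has two consecutive 1 bits.)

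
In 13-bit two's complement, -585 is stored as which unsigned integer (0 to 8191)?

7607

585 in 13 bits: 0001001001001
Invert: 1110110110110
Add 1:  1110110110111 = 7607
(Check: 2^13 - 585 = 8192 - 585 = 7607.)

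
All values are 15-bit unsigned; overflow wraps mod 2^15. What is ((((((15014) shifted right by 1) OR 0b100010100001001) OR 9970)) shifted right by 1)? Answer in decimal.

16381

15014 = 011101010100110
→ shifted right by 1 → 001110101010011 = 7507
0b100010100001001 = 100010100001001
→ OR → 101110101011011 = 23899
9970 = 010011011110010
→ OR → 111111111111011 = 32763
→ shifted right by 1 → 011111111111101 = 16381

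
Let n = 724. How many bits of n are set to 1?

5

724 = 1011010100
Count the 1s: 1 + 1 + 1 + 1 + 1 = 5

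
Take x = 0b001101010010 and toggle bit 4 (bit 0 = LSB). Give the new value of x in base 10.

834

x = 001101010010
bit 4 is currently 1; toggle it via x ^ (1 << 4) = x ^ 16
→ 001101000010 = 834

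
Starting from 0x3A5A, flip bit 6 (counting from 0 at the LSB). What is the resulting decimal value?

14874

x = 11101001011010
bit 6 is currently 1; toggle it via x ^ (1 << 6) = x ^ 64
→ 11101000011010 = 14874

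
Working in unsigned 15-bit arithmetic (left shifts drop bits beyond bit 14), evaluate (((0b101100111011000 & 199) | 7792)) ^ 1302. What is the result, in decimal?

7142

0b101100111011000 = 101100111011000
199 = 000000011000111
→ & → 000000011000000 = 192
7792 = 001111001110000
→ | → 001111011110000 = 7920
1302 = 000010100010110
→ ^ → 001101111100110 = 7142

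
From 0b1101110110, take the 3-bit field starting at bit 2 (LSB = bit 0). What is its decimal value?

5

v = 1101110110
Shift right by 2: 11011101
Mask low 3 bits: 101 = 5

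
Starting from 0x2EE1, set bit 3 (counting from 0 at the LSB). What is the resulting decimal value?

x = 10111011100001
bit 3 is currently 0; set it via x | (1 << 3) = x | 8
→ 10111011101001 = 12009

12009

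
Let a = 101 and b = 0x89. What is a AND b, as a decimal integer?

1

101 = 01100101
0x89 = 10001001
AND → 00000001 = 1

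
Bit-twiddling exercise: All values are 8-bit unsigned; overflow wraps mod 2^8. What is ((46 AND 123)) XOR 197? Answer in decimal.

239

46 = 00101110
123 = 01111011
→ AND → 00101010 = 42
197 = 11000101
→ XOR → 11101111 = 239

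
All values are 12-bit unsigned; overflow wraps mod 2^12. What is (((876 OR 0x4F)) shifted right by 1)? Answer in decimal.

876 = 001101101100
0x4F = 000001001111
→ OR → 001101101111 = 879
→ shifted right by 1 → 000110110111 = 439

439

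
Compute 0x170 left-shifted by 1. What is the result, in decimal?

736

0x170 = 0101110000
shift left by 1 → 1011100000 = 736
(equivalently, 368 × 2^1 = 368 × 2)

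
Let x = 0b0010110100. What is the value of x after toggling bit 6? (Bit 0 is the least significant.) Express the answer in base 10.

244

x = 0010110100
bit 6 is currently 0; toggle it via x ^ (1 << 6) = x ^ 64
→ 0011110100 = 244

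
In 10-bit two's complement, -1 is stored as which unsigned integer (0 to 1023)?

1023

1 in 10 bits: 0000000001
Invert: 1111111110
Add 1:  1111111111 = 1023
(Check: 2^10 - 1 = 1024 - 1 = 1023.)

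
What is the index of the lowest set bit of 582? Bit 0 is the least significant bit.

582 = 1001000110
Trailing zeros: 1, so the lowest set bit is bit 1 (value 2).

1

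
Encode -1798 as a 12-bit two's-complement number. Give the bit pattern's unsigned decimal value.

1798 in 12 bits: 011100000110
Invert: 100011111001
Add 1:  100011111010 = 2298
(Check: 2^12 - 1798 = 4096 - 1798 = 2298.)

2298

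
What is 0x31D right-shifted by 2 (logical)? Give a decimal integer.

199

0x31D = 1100011101
shift right by 2 → 0011000111 = 199
(equivalently, floor(797 / 4))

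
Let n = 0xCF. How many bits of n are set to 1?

6

0xCF = 11001111
Count the 1s: 1 + 1 + 1 + 1 + 1 + 1 = 6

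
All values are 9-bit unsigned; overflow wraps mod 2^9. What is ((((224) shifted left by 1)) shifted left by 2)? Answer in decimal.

256

224 = 011100000
→ shifted left by 1 (mod 2^9) → 111000000 = 448
→ shifted left by 2 (mod 2^9) → 100000000 = 256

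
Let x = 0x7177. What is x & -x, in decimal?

1

x = 111000101110111 = 29047
-x (two's complement) = …000111010001001
AND   = 000000000000001 = 1
(x & -x isolates the lowest set bit of x.)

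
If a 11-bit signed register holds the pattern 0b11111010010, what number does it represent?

pattern = 11111010010 (MSB is 1 ⇒ negative)
Invert: 00000101101, add 1 → 00000101110 = 46, so the value is -46.
(Equivalently: 2002 - 2^11 = 2002 - 2048 = -46.)

-46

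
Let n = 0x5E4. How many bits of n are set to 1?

6

0x5E4 = 10111100100
Count the 1s: 1 + 1 + 1 + 1 + 1 + 1 = 6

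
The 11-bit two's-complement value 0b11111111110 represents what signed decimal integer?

pattern = 11111111110 (MSB is 1 ⇒ negative)
Invert: 00000000001, add 1 → 00000000010 = 2, so the value is -2.
(Equivalently: 2046 - 2^11 = 2046 - 2048 = -2.)

-2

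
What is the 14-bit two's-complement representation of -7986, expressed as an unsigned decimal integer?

7986 in 14 bits: 01111100110010
Invert: 10000011001101
Add 1:  10000011001110 = 8398
(Check: 2^14 - 7986 = 16384 - 7986 = 8398.)

8398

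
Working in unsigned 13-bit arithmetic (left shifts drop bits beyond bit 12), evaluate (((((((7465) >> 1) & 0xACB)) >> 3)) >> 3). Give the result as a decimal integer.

42

7465 = 1110100101001
→ >> 1 → 0111010010100 = 3732
0xACB = 0101011001011
→ & → 0101010000000 = 2688
→ >> 3 → 0000101010000 = 336
→ >> 3 → 0000000101010 = 42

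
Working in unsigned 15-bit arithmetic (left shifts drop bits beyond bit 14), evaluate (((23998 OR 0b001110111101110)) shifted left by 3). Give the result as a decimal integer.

28656

23998 = 101110110111110
0b001110111101110 = 001110111101110
→ OR → 101110111111110 = 24062
→ shifted left by 3 (mod 2^15) → 110111111110000 = 28656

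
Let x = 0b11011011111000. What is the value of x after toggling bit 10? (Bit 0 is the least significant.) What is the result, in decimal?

13048

x = 11011011111000
bit 10 is currently 1; toggle it via x ^ (1 << 10) = x ^ 1024
→ 11001011111000 = 13048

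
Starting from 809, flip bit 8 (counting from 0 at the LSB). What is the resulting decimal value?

x = 001100101001
bit 8 is currently 1; toggle it via x ^ (1 << 8) = x ^ 256
→ 001000101001 = 553

553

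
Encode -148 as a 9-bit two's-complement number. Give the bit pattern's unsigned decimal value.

148 in 9 bits: 010010100
Invert: 101101011
Add 1:  101101100 = 364
(Check: 2^9 - 148 = 512 - 148 = 364.)

364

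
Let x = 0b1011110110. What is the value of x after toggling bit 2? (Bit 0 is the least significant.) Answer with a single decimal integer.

754

x = 1011110110
bit 2 is currently 1; toggle it via x ^ (1 << 2) = x ^ 4
→ 1011110010 = 754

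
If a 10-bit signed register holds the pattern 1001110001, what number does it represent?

pattern = 1001110001 (MSB is 1 ⇒ negative)
Invert: 0110001110, add 1 → 0110001111 = 399, so the value is -399.
(Equivalently: 625 - 2^10 = 625 - 1024 = -399.)

-399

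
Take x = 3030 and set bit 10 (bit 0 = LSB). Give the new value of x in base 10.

4054

x = 101111010110
bit 10 is currently 0; set it via x | (1 << 10) = x | 1024
→ 111111010110 = 4054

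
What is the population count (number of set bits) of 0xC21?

0xC21 = 110000100001
Count the 1s: 1 + 1 + 1 + 1 = 4

4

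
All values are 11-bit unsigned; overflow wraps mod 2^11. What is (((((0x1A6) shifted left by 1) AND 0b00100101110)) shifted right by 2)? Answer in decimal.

0x1A6 = 00110100110
→ shifted left by 1 (mod 2^11) → 01101001100 = 844
0b00100101110 = 00100101110
→ AND → 00100001100 = 268
→ shifted right by 2 → 00001000011 = 67

67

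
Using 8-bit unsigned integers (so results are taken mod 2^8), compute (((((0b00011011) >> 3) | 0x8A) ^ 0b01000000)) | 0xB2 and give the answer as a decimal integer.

0b00011011 = 00011011
→ >> 3 → 00000011 = 3
0x8A = 10001010
→ | → 10001011 = 139
0b01000000 = 01000000
→ ^ → 11001011 = 203
0xB2 = 10110010
→ | → 11111011 = 251

251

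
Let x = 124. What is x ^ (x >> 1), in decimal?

x = 1111100 = 124
x>>1 = 0111110
XOR  = 1000010 = 66
(x ^ (x >> 1) gives the standard binary-reflected Gray code of x.)

66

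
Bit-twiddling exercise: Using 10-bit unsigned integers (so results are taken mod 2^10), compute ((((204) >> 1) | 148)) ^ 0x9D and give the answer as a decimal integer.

204 = 0011001100
→ >> 1 → 0001100110 = 102
148 = 0010010100
→ | → 0011110110 = 246
0x9D = 0010011101
→ ^ → 0001101011 = 107

107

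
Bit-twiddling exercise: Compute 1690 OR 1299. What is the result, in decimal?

1947

1690 = 11010011010
1299 = 10100010011
 OR → 11110011011 = 1947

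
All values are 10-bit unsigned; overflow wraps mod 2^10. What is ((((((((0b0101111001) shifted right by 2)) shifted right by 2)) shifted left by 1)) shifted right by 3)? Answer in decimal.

0b0101111001 = 0101111001
→ shifted right by 2 → 0001011110 = 94
→ shifted right by 2 → 0000010111 = 23
→ shifted left by 1 (mod 2^10) → 0000101110 = 46
→ shifted right by 3 → 0000000101 = 5

5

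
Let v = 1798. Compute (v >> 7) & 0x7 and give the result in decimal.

v = 011100000110
Shift right by 7: 01110
Mask low 3 bits: 110 = 6

6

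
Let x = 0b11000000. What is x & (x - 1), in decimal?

x = 11000000 = 192
x - 1 = 10111111
AND   = 10000000 = 128
(x & (x - 1) clears the lowest set bit of x.)

128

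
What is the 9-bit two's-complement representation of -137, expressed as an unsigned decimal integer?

375

137 in 9 bits: 010001001
Invert: 101110110
Add 1:  101110111 = 375
(Check: 2^9 - 137 = 512 - 137 = 375.)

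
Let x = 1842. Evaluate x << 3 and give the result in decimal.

14736

1842 = 00011100110010
shift left by 3 → 11100110010000 = 14736
(equivalently, 1842 × 2^3 = 1842 × 8)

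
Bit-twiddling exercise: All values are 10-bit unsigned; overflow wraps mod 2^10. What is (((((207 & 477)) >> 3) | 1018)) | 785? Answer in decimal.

207 = 0011001111
477 = 0111011101
→ & → 0011001101 = 205
→ >> 3 → 0000011001 = 25
1018 = 1111111010
→ | → 1111111011 = 1019
785 = 1100010001
→ | → 1111111011 = 1019

1019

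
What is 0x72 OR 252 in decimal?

254

0x72 = 01110010
252 = 11111100
 OR → 11111110 = 254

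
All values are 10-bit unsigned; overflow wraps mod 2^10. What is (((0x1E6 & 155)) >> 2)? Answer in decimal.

0x1E6 = 0111100110
155 = 0010011011
→ & → 0010000010 = 130
→ >> 2 → 0000100000 = 32

32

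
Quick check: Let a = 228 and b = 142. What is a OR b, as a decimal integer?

228 = 11100100
142 = 10001110
 OR → 11101110 = 238

238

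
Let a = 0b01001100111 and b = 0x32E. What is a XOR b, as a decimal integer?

a = 1001100111
0x32E = 1100101110
XOR → 0101001001 = 329

329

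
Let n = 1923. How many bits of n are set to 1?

1923 = 11110000011
Count the 1s: 1 + 1 + 1 + 1 + 1 + 1 = 6

6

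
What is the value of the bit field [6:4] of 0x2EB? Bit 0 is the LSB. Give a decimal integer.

6

v = 0001011101011
Shift right by 4: 000101110
Mask low 3 bits: 110 = 6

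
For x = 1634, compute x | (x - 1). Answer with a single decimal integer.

x = 11001100010 = 1634
x - 1 = 11001100001
OR    = 11001100011 = 1635
(x | (x - 1) sets all bits below the lowest set bit.)

1635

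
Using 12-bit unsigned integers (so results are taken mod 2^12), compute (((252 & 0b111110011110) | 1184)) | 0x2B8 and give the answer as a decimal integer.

1724

252 = 000011111100
0b111110011110 = 111110011110
→ & → 000010011100 = 156
1184 = 010010100000
→ | → 010010111100 = 1212
0x2B8 = 001010111000
→ | → 011010111100 = 1724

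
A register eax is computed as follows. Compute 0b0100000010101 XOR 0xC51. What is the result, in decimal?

1092

a = 100000010101
0xC51 = 110001010001
XOR → 010001000100 = 1092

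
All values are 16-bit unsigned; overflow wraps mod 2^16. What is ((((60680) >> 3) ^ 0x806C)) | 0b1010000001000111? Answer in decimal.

48591

60680 = 1110110100001000
→ >> 3 → 0001110110100001 = 7585
0x806C = 1000000001101100
→ ^ → 1001110111001101 = 40397
0b1010000001000111 = 1010000001000111
→ | → 1011110111001111 = 48591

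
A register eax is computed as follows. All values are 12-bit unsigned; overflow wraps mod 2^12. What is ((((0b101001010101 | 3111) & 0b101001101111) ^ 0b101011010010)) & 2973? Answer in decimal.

0b101001010101 = 101001010101
3111 = 110000100111
→ | → 111001110111 = 3703
0b101001101111 = 101001101111
→ & → 101001100111 = 2663
0b101011010010 = 101011010010
→ ^ → 000010110101 = 181
2973 = 101110011101
→ & → 000010010101 = 149

149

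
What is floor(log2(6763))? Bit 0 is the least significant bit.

6763 = 1101001101011
The topmost 1 is at position 12 (since 2^12 = 4096 ≤ 6763 < 8192).

12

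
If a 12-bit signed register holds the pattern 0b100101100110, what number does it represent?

-1690

pattern = 100101100110 (MSB is 1 ⇒ negative)
Invert: 011010011001, add 1 → 011010011010 = 1690, so the value is -1690.
(Equivalently: 2406 - 2^12 = 2406 - 4096 = -1690.)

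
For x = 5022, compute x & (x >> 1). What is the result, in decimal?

398

x = 1001110011110 = 5022
x>>1 = 0100111001111
AND  = 0000110001110 = 398
(x & (x >> 1) has a 1 wherever x has two consecutive 1 bits.)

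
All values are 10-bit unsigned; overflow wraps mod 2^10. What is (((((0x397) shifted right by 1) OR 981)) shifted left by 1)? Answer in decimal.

0x397 = 1110010111
→ shifted right by 1 → 0111001011 = 459
981 = 1111010101
→ OR → 1111011111 = 991
→ shifted left by 1 (mod 2^10) → 1110111110 = 958

958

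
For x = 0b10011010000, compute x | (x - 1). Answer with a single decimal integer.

1247

x = 10011010000 = 1232
x - 1 = 10011001111
OR    = 10011011111 = 1247
(x | (x - 1) sets all bits below the lowest set bit.)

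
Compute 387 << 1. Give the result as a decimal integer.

774

387 = 0110000011
shift left by 1 → 1100000110 = 774
(equivalently, 387 × 2^1 = 387 × 2)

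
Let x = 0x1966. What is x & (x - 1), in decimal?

x = 1100101100110 = 6502
x - 1 = 1100101100101
AND   = 1100101100100 = 6500
(x & (x - 1) clears the lowest set bit of x.)

6500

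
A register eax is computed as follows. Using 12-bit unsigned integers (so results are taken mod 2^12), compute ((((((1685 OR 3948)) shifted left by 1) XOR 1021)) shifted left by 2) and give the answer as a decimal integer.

1685 = 011010010101
3948 = 111101101100
→ OR → 111111111101 = 4093
→ shifted left by 1 (mod 2^12) → 111111111010 = 4090
1021 = 001111111101
→ XOR → 110000000111 = 3079
→ shifted left by 2 (mod 2^12) → 000000011100 = 28

28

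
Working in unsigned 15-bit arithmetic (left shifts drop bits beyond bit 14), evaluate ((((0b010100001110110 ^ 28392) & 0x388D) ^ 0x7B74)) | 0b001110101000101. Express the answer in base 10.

0b010100001110110 = 010100001110110
28392 = 110111011101000
→ ^ → 100011010011110 = 18078
0x388D = 011100010001101
→ & → 000000010001100 = 140
0x7B74 = 111101101110100
→ ^ → 111101111111000 = 31736
0b001110101000101 = 001110101000101
→ | → 111111111111101 = 32765

32765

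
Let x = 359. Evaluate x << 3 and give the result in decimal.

2872

359 = 000101100111
shift left by 3 → 101100111000 = 2872
(equivalently, 359 × 2^3 = 359 × 8)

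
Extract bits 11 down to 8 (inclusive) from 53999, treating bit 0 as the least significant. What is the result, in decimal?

v = 1101001011101111
Shift right by 8: 11010010
Mask low 4 bits: 0010 = 2

2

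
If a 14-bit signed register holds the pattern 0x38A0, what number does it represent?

-1888

pattern = 11100010100000 (MSB is 1 ⇒ negative)
Invert: 00011101011111, add 1 → 00011101100000 = 1888, so the value is -1888.
(Equivalently: 14496 - 2^14 = 14496 - 16384 = -1888.)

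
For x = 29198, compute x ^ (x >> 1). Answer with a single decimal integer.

x = 111001000001110 = 29198
x>>1 = 011100100000111
XOR  = 100101100001001 = 19209
(x ^ (x >> 1) gives the standard binary-reflected Gray code of x.)

19209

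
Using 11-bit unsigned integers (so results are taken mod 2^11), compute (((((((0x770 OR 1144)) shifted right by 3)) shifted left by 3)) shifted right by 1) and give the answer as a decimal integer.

0x770 = 11101110000
1144 = 10001111000
→ OR → 11101111000 = 1912
→ shifted right by 3 → 00011101111 = 239
→ shifted left by 3 (mod 2^11) → 11101111000 = 1912
→ shifted right by 1 → 01110111100 = 956

956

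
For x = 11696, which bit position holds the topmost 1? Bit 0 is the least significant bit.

13

11696 = 10110110110000
The topmost 1 is at position 13 (since 2^13 = 8192 ≤ 11696 < 16384).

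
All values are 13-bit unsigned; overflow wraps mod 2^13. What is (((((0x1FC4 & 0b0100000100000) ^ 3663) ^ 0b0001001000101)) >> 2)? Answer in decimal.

258

0x1FC4 = 1111111000100
0b0100000100000 = 0100000100000
→ & → 0100000000000 = 2048
3663 = 0111001001111
→ ^ → 0011001001111 = 1615
0b0001001000101 = 0001001000101
→ ^ → 0010000001010 = 1034
→ >> 2 → 0000100000010 = 258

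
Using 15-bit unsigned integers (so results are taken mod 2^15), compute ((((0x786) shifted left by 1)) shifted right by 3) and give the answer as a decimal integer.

0x786 = 000011110000110
→ shifted left by 1 (mod 2^15) → 000111100001100 = 3852
→ shifted right by 3 → 000000111100001 = 481

481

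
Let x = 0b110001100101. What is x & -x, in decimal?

x = 110001100101 = 3173
-x (two's complement) = …001110011011
AND   = 000000000001 = 1
(x & -x isolates the lowest set bit of x.)

1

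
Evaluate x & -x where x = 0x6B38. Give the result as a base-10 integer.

8

x = 110101100111000 = 27448
-x (two's complement) = …001010011001000
AND   = 000000000001000 = 8
(x & -x isolates the lowest set bit of x.)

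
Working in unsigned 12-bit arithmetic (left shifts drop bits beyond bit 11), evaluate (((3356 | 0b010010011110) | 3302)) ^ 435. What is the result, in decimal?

3149

3356 = 110100011100
0b010010011110 = 010010011110
→ | → 110110011110 = 3486
3302 = 110011100110
→ | → 110111111110 = 3582
435 = 000110110011
→ ^ → 110001001101 = 3149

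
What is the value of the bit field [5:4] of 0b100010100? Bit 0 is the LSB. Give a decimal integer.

1

v = 100010100
Shift right by 4: 10001
Mask low 2 bits: 01 = 1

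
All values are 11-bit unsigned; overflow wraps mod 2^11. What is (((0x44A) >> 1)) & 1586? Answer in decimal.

0x44A = 10001001010
→ >> 1 → 01000100101 = 549
1586 = 11000110010
→ & → 01000100000 = 544

544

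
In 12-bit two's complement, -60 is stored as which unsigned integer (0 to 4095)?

60 in 12 bits: 000000111100
Invert: 111111000011
Add 1:  111111000100 = 4036
(Check: 2^12 - 60 = 4096 - 60 = 4036.)

4036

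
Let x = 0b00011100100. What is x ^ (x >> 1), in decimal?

150

x = 11100100 = 228
x>>1 = 01110010
XOR  = 10010110 = 150
(x ^ (x >> 1) gives the standard binary-reflected Gray code of x.)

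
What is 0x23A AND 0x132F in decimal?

554

0x23A = 0001000111010
0x132F = 1001100101111
AND → 0001000101010 = 554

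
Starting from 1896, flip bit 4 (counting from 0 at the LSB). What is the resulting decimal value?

1912

x = 11101101000
bit 4 is currently 0; toggle it via x ^ (1 << 4) = x ^ 16
→ 11101111000 = 1912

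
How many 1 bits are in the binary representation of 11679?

10

11679 = 10110110011111
Count the 1s: 1 + 1 + 1 + 1 + 1 + 1 + 1 + 1 + 1 + 1 = 10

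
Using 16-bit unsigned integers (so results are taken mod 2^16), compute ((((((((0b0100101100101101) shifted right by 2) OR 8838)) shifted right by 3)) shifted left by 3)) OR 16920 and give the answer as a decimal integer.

29400

0b0100101100101101 = 0100101100101101
→ shifted right by 2 → 0001001011001011 = 4811
8838 = 0010001010000110
→ OR → 0011001011001111 = 13007
→ shifted right by 3 → 0000011001011001 = 1625
→ shifted left by 3 (mod 2^16) → 0011001011001000 = 13000
16920 = 0100001000011000
→ OR → 0111001011011000 = 29400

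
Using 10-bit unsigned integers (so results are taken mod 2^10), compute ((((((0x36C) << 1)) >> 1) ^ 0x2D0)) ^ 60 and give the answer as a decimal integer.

0x36C = 1101101100
→ << 1 (mod 2^10) → 1011011000 = 728
→ >> 1 → 0101101100 = 364
0x2D0 = 1011010000
→ ^ → 1110111100 = 956
60 = 0000111100
→ ^ → 1110000000 = 896

896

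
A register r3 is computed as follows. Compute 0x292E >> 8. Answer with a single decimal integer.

41

0x292E = 10100100101110
shift right by 8 → 00000000101001 = 41
(equivalently, floor(10542 / 256))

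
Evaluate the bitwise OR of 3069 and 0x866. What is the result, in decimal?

3069 = 101111111101
0x866 = 100001100110
 OR → 101111111111 = 3071

3071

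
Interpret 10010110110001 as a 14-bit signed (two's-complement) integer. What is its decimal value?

-6735

pattern = 10010110110001 (MSB is 1 ⇒ negative)
Invert: 01101001001110, add 1 → 01101001001111 = 6735, so the value is -6735.
(Equivalently: 9649 - 2^14 = 9649 - 16384 = -6735.)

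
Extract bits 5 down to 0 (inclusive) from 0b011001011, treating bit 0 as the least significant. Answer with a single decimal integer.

v = 011001011
Shift right by 0: 011001011
Mask low 6 bits: 001011 = 11

11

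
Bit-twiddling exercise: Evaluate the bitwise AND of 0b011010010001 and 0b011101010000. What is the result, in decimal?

1552

a = 11010010001
b = 11101010000
AND → 11000010000 = 1552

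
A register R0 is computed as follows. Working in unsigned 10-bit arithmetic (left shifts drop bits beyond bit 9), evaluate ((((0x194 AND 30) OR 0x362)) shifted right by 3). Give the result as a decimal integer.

110

0x194 = 0110010100
30 = 0000011110
→ AND → 0000010100 = 20
0x362 = 1101100010
→ OR → 1101110110 = 886
→ shifted right by 3 → 0001101110 = 110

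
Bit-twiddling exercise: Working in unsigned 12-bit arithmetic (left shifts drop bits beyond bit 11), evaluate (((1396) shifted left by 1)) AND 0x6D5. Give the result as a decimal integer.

704

1396 = 010101110100
→ shifted left by 1 (mod 2^12) → 101011101000 = 2792
0x6D5 = 011011010101
→ AND → 001011000000 = 704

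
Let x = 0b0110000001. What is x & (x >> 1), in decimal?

128

x = 110000001 = 385
x>>1 = 011000000
AND  = 010000000 = 128
(x & (x >> 1) has a 1 wherever x has two consecutive 1 bits.)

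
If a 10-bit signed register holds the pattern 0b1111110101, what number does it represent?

pattern = 1111110101 (MSB is 1 ⇒ negative)
Invert: 0000001010, add 1 → 0000001011 = 11, so the value is -11.
(Equivalently: 1013 - 2^10 = 1013 - 1024 = -11.)

-11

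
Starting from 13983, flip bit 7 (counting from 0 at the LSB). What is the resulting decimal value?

x = 11011010011111
bit 7 is currently 1; toggle it via x ^ (1 << 7) = x ^ 128
→ 11011000011111 = 13855

13855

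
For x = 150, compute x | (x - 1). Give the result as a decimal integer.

151

x = 10010110 = 150
x - 1 = 10010101
OR    = 10010111 = 151
(x | (x - 1) sets all bits below the lowest set bit.)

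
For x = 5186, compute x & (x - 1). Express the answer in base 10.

5184

x = 1010001000010 = 5186
x - 1 = 1010001000001
AND   = 1010001000000 = 5184
(x & (x - 1) clears the lowest set bit of x.)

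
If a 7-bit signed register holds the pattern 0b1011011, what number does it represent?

pattern = 1011011 (MSB is 1 ⇒ negative)
Invert: 0100100, add 1 → 0100101 = 37, so the value is -37.
(Equivalently: 91 - 2^7 = 91 - 128 = -37.)

-37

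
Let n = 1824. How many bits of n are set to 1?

1824 = 11100100000
Count the 1s: 1 + 1 + 1 + 1 = 4

4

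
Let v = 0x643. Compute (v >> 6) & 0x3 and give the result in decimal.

v = 11001000011
Shift right by 6: 11001
Mask low 2 bits: 01 = 1

1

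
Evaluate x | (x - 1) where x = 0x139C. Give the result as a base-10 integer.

5023

x = 1001110011100 = 5020
x - 1 = 1001110011011
OR    = 1001110011111 = 5023
(x | (x - 1) sets all bits below the lowest set bit.)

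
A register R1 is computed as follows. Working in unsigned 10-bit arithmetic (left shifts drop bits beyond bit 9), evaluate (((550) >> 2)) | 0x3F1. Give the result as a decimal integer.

1017

550 = 1000100110
→ >> 2 → 0010001001 = 137
0x3F1 = 1111110001
→ | → 1111111001 = 1017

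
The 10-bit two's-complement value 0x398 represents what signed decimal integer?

-104

pattern = 1110011000 (MSB is 1 ⇒ negative)
Invert: 0001100111, add 1 → 0001101000 = 104, so the value is -104.
(Equivalently: 920 - 2^10 = 920 - 1024 = -104.)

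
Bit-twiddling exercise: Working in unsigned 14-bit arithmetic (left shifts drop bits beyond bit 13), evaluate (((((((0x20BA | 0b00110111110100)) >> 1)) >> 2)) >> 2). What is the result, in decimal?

367

0x20BA = 10000010111010
0b00110111110100 = 00110111110100
→ | → 10110111111110 = 11774
→ >> 1 → 01011011111111 = 5887
→ >> 2 → 00010110111111 = 1471
→ >> 2 → 00000101101111 = 367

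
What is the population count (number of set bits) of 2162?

5

2162 = 100001110010
Count the 1s: 1 + 1 + 1 + 1 + 1 = 5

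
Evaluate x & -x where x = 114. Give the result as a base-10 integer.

2

x = 1110010 = 114
-x (two's complement) = …0001110
AND   = 0000010 = 2
(x & -x isolates the lowest set bit of x.)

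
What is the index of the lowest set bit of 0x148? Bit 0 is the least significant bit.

0x148 = 101001000
Trailing zeros: 3, so the lowest set bit is bit 3 (value 8).

3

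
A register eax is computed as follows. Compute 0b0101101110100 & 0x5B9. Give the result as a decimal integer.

304

a = 101101110100
0x5B9 = 010110111001
AND → 000100110000 = 304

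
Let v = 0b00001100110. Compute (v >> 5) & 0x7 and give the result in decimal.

v = 00001100110
Shift right by 5: 000011
Mask low 3 bits: 011 = 3

3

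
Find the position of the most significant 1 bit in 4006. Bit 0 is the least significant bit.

4006 = 111110100110
The topmost 1 is at position 11 (since 2^11 = 2048 ≤ 4006 < 4096).

11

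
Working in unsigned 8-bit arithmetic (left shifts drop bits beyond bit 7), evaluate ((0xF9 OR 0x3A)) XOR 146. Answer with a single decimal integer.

0xF9 = 11111001
0x3A = 00111010
→ OR → 11111011 = 251
146 = 10010010
→ XOR → 01101001 = 105

105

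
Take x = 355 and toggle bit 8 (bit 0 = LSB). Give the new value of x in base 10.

99

x = 0101100011
bit 8 is currently 1; toggle it via x ^ (1 << 8) = x ^ 256
→ 0001100011 = 99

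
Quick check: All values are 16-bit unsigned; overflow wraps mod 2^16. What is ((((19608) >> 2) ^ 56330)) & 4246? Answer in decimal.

4

19608 = 0100110010011000
→ >> 2 → 0001001100100110 = 4902
56330 = 1101110000001010
→ ^ → 1100111100101100 = 53036
4246 = 0001000010010110
→ & → 0000000000000100 = 4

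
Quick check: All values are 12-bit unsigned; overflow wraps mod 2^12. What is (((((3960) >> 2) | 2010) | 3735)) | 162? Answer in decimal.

3960 = 111101111000
→ >> 2 → 001111011110 = 990
2010 = 011111011010
→ | → 011111011110 = 2014
3735 = 111010010111
→ | → 111111011111 = 4063
162 = 000010100010
→ | → 111111111111 = 4095

4095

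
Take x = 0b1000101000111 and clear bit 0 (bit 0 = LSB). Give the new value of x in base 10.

x = 1000101000111
bit 0 is currently 1; clear it via x & ~(1 << 0) = x & ~1
→ 1000101000110 = 4422

4422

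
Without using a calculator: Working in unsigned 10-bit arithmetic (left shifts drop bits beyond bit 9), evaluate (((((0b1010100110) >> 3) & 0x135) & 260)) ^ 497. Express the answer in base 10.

501

0b1010100110 = 1010100110
→ >> 3 → 0001010100 = 84
0x135 = 0100110101
→ & → 0000010100 = 20
260 = 0100000100
→ & → 0000000100 = 4
497 = 0111110001
→ ^ → 0111110101 = 501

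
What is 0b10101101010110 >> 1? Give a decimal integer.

5547

x = 10101101010110
shift right by 1 → 01010110101011 = 5547
(equivalently, floor(11094 / 2))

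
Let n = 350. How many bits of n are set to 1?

6

350 = 101011110
Count the 1s: 1 + 1 + 1 + 1 + 1 + 1 = 6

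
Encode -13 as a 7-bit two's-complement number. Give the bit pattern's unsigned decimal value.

115

13 in 7 bits: 0001101
Invert: 1110010
Add 1:  1110011 = 115
(Check: 2^7 - 13 = 128 - 13 = 115.)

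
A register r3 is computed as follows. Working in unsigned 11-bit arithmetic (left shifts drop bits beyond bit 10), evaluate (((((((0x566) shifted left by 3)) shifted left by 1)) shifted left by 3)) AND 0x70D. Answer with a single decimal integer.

0x566 = 10101100110
→ shifted left by 3 (mod 2^11) → 01100110000 = 816
→ shifted left by 1 (mod 2^11) → 11001100000 = 1632
→ shifted left by 3 (mod 2^11) → 01100000000 = 768
0x70D = 11100001101
→ AND → 01100000000 = 768

768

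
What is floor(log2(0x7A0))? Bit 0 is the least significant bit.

10

0x7A0 = 11110100000
The topmost 1 is at position 10 (since 2^10 = 1024 ≤ 1952 < 2048).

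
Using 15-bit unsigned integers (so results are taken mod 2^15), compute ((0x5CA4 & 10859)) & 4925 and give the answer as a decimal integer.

32

0x5CA4 = 101110010100100
10859 = 010101001101011
→ & → 000100000100000 = 2080
4925 = 001001100111101
→ & → 000000000100000 = 32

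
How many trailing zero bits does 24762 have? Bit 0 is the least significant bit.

24762 = 110000010111010
Trailing zeros: 1, so the lowest set bit is bit 1 (value 2).

1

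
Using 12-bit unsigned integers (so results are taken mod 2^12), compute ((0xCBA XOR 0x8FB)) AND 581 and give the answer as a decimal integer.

0xCBA = 110010111010
0x8FB = 100011111011
→ XOR → 010001000001 = 1089
581 = 001001000101
→ AND → 000001000001 = 65

65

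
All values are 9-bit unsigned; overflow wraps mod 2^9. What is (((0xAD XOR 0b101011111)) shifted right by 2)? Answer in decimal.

0xAD = 010101101
0b101011111 = 101011111
→ XOR → 111110010 = 498
→ shifted right by 2 → 001111100 = 124

124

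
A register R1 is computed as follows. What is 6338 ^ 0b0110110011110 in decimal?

6338 = 1100011000010
b = 0110110011110
XOR → 1010101011100 = 5468

5468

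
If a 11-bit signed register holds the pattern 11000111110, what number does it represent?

pattern = 11000111110 (MSB is 1 ⇒ negative)
Invert: 00111000001, add 1 → 00111000010 = 450, so the value is -450.
(Equivalently: 1598 - 2^11 = 1598 - 2048 = -450.)

-450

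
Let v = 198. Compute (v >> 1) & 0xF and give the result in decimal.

3

v = 00011000110
Shift right by 1: 0001100011
Mask low 4 bits: 0011 = 3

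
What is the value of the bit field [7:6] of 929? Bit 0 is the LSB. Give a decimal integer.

2

v = 1110100001
Shift right by 6: 1110
Mask low 2 bits: 10 = 2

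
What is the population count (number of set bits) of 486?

6

486 = 111100110
Count the 1s: 1 + 1 + 1 + 1 + 1 + 1 = 6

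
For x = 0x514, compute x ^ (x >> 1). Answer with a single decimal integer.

x = 10100010100 = 1300
x>>1 = 01010001010
XOR  = 11110011110 = 1950
(x ^ (x >> 1) gives the standard binary-reflected Gray code of x.)

1950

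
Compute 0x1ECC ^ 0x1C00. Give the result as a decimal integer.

0x1ECC = 1111011001100
0x1C00 = 1110000000000
XOR → 0001011001100 = 716

716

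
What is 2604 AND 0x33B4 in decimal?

2604 = 00101000101100
0x33B4 = 11001110110100
AND → 00001000100100 = 548

548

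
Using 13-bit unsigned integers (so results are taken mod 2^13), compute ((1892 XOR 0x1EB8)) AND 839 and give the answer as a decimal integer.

324

1892 = 0011101100100
0x1EB8 = 1111010111000
→ XOR → 1100111011100 = 6620
839 = 0001101000111
→ AND → 0000101000100 = 324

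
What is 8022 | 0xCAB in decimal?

8191

8022 = 1111101010110
0xCAB = 0110010101011
 OR → 1111111111111 = 8191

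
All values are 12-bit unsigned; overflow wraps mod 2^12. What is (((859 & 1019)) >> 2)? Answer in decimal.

214

859 = 001101011011
1019 = 001111111011
→ & → 001101011011 = 859
→ >> 2 → 000011010110 = 214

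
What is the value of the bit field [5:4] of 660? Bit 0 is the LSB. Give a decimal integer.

v = 1010010100
Shift right by 4: 101001
Mask low 2 bits: 01 = 1

1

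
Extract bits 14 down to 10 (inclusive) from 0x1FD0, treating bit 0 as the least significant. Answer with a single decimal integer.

7

v = 001111111010000
Shift right by 10: 00111
Mask low 5 bits: 00111 = 7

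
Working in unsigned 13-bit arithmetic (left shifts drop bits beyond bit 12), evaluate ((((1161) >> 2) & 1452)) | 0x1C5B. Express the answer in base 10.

7547

1161 = 0010010001001
→ >> 2 → 0000100100010 = 290
1452 = 0010110101100
→ & → 0000100100000 = 288
0x1C5B = 1110001011011
→ | → 1110101111011 = 7547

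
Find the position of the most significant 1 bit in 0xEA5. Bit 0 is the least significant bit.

11

0xEA5 = 111010100101
The topmost 1 is at position 11 (since 2^11 = 2048 ≤ 3749 < 4096).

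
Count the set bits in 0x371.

0x371 = 1101110001
Count the 1s: 1 + 1 + 1 + 1 + 1 + 1 = 6

6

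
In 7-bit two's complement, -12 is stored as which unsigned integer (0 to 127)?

12 in 7 bits: 0001100
Invert: 1110011
Add 1:  1110100 = 116
(Check: 2^7 - 12 = 128 - 12 = 116.)

116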